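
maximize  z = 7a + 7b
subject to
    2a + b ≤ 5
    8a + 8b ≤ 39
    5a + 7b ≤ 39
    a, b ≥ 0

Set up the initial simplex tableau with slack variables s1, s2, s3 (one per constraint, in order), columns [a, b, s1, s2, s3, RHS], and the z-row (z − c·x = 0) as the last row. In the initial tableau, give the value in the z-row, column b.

The z-row carries the negated objective coefficients: the b entry is -7.

-7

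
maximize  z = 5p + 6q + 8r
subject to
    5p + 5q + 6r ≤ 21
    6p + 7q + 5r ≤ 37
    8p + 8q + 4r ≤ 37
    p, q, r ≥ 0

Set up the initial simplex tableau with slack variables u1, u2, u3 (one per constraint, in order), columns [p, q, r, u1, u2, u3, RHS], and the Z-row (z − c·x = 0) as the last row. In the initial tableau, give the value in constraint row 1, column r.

6

Constraint 1 has coefficient 6 on r.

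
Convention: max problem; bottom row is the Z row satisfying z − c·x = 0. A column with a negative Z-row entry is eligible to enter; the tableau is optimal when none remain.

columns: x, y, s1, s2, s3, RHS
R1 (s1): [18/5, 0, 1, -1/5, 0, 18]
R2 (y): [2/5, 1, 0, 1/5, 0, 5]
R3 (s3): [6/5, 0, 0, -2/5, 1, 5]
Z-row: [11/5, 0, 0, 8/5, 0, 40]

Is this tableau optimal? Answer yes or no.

Every Z-row coefficient is ≥ 0, so the tableau is optimal.

yes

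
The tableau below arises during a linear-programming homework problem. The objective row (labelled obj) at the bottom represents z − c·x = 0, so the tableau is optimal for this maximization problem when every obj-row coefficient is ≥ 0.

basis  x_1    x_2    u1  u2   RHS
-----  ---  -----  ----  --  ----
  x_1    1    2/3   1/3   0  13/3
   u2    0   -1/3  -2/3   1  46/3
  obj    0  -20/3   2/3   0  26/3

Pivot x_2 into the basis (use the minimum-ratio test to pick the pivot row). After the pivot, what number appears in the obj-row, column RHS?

Ratio test on column x_2 — row 1: (13/3)/(2/3) = 13/2; row 2: entry -1/3 ≤ 0. Minimum is 13/2 at row 1 (x_1 leaves); pivot element 2/3.
Divide row 1 by 2/3; eliminate column x_2 from the other rows.
obj-row update in column RHS: 26/3 − (-20/3)·(13/2) = 52.

52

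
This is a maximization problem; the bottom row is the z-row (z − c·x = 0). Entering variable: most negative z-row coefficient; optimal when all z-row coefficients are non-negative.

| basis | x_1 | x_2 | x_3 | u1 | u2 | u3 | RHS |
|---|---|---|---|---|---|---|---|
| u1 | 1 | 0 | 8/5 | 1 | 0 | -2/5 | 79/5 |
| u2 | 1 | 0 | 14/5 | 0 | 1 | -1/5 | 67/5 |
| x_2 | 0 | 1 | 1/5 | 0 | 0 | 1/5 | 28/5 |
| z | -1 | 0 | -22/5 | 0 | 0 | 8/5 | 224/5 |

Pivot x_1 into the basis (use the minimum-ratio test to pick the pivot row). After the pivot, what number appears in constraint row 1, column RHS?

Ratio test on column x_1 — row 1: (79/5)/1 = 79/5; row 2: (67/5)/1 = 67/5; row 3: entry 0 ≤ 0. Minimum is 67/5 at row 2 (u2 leaves); pivot element 1.
Divide row 2 by 1; eliminate column x_1 from the other rows.
Row 1 update in column RHS: 79/5 − 1·(67/5) = 12/5.

12/5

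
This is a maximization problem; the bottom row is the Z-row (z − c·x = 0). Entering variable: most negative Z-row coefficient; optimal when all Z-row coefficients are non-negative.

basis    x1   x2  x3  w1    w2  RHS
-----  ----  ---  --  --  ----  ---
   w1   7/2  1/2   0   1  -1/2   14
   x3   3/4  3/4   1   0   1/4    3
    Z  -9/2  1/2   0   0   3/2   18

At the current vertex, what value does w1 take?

w1 is basic (row 1); its value is the RHS of that row, 14.

14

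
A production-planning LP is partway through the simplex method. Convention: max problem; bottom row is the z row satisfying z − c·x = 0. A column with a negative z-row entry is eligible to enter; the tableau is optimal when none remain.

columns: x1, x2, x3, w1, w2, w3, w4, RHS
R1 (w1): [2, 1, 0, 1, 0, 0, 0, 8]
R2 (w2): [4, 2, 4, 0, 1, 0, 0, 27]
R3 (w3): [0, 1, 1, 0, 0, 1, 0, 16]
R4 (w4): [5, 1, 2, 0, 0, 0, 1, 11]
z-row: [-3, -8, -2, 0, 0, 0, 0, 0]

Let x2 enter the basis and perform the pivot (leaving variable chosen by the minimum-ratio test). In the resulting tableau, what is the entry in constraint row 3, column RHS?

8

Ratio test on column x2 — row 1: 8/1 = 8; row 2: 27/2 = 27/2; row 3: 16/1 = 16; row 4: 11/1 = 11. Minimum is 8 at row 1 (w1 leaves); pivot element 1.
Divide row 1 by 1; eliminate column x2 from the other rows.
Row 3 update in column RHS: 16 − 1·8 = 8.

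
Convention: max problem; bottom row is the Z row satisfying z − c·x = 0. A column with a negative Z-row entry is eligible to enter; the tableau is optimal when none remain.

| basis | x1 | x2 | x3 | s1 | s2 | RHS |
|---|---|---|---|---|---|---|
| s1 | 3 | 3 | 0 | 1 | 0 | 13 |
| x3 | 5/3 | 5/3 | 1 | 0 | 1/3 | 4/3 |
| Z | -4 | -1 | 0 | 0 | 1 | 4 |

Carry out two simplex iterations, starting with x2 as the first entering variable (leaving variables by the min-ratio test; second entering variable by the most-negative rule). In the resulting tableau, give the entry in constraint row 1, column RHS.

Ratio test on column x2 — row 1: 13/3 = 13/3; row 2: (4/3)/(5/3) = 4/5. Minimum is 4/5 at row 2 (x3 leaves); pivot element 5/3.
Divide row 2 by 5/3; eliminate column x2 from the other rows.
Second iteration: most negative Z-row entry is -3 in column x1, so x1 enters.
Ratio test on column x1 — row 1: entry 0 ≤ 0; row 2: (4/5)/1 = 4/5. Minimum is 4/5 at row 2 (x2 leaves); pivot element 1.
Divide row 2 by 1; eliminate column x1 from the other rows.
After both pivots, the entry at constraint row 1, column RHS is 53/5.

53/5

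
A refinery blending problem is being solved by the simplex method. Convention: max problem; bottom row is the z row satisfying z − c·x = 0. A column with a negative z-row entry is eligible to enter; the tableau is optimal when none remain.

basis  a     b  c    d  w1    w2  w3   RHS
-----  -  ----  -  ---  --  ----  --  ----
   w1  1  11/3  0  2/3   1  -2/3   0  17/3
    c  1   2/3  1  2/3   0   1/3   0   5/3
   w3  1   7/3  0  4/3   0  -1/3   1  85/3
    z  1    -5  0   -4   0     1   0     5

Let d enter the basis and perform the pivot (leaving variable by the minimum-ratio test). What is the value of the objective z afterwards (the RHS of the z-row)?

Ratio test on column d — row 1: (17/3)/(2/3) = 17/2; row 2: (5/3)/(2/3) = 5/2; row 3: (85/3)/(4/3) = 85/4. Minimum is 5/2 at row 2 (c leaves); pivot element 2/3.
Pivot on row 2; the z-row RHS becomes 5 − (-4)·(5/2) = 15.

15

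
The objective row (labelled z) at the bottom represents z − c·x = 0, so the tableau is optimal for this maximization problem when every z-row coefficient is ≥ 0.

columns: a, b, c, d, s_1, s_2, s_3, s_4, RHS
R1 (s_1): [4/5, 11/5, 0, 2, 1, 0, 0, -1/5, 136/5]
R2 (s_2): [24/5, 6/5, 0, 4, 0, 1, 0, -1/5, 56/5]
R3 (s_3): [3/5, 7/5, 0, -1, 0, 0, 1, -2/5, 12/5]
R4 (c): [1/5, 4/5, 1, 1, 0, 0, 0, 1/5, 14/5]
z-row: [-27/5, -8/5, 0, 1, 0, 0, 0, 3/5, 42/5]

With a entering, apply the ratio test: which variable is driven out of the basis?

Column a entries and ratios — s_1: (136/5)/(4/5) = 34; s_2: (56/5)/(24/5) = 7/3; s_3: (12/5)/(3/5) = 4; c: (14/5)/(1/5) = 14.
Smallest ratio is 7/3 in the row of s_2, so s_2 leaves.

s_2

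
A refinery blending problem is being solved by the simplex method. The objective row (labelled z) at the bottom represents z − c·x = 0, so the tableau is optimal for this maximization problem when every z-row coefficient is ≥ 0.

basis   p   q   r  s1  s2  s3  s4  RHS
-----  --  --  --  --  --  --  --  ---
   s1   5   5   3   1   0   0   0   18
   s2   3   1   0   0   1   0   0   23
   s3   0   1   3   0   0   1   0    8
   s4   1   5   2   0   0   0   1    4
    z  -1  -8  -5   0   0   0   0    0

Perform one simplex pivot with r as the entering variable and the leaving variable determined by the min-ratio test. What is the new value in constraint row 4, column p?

1/2

Ratio test on column r — row 1: 18/3 = 6; row 2: entry 0 ≤ 0; row 3: 8/3 = 8/3; row 4: 4/2 = 2. Minimum is 2 at row 4 (s4 leaves); pivot element 2.
Divide row 4 by 2; eliminate column r from the other rows.
In the new row 4, the p entry is the old entry divided by the pivot: 1/2 = 1/2.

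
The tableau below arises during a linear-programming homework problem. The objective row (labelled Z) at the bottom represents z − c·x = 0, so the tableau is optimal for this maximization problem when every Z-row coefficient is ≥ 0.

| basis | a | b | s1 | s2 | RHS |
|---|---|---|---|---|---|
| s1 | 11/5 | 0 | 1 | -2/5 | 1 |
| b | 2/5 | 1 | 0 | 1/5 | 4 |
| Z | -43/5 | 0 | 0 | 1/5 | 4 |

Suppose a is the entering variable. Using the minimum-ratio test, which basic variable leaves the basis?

s1

Column a entries and ratios — s1: 1/(11/5) = 5/11; b: 4/(2/5) = 10.
Smallest ratio is 5/11 in the row of s1, so s1 leaves.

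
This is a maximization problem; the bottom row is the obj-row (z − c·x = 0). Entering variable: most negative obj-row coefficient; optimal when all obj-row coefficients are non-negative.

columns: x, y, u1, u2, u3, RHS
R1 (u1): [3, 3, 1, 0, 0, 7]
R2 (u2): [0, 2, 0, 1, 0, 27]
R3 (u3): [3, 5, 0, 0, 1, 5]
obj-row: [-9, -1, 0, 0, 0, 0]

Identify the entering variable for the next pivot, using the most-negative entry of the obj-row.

x

Negative obj-row entries: x: -9, y: -1.
The most negative is -9 in column x, so x enters.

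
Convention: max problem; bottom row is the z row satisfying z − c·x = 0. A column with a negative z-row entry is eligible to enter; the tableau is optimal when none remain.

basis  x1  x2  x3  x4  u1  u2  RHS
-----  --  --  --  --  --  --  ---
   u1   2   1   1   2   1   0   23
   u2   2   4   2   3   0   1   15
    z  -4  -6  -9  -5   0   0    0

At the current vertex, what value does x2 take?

0

x2 is not in the basis, so in the current basic feasible solution x2 = 0.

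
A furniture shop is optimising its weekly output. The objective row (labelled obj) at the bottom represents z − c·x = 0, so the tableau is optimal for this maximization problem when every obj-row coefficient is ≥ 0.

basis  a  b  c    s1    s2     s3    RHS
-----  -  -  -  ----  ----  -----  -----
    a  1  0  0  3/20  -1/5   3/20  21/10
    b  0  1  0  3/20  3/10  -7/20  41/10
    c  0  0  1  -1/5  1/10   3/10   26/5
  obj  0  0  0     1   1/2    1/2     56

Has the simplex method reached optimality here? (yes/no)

yes

Every obj-row coefficient is ≥ 0, so the tableau is optimal.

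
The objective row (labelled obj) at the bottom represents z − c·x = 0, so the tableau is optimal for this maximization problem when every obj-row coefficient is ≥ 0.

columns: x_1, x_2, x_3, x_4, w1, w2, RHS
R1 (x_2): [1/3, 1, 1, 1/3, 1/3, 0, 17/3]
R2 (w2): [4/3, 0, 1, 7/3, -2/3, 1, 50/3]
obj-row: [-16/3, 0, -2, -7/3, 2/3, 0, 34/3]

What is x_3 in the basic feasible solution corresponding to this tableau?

x_3 is not in the basis, so in the current basic feasible solution x_3 = 0.

0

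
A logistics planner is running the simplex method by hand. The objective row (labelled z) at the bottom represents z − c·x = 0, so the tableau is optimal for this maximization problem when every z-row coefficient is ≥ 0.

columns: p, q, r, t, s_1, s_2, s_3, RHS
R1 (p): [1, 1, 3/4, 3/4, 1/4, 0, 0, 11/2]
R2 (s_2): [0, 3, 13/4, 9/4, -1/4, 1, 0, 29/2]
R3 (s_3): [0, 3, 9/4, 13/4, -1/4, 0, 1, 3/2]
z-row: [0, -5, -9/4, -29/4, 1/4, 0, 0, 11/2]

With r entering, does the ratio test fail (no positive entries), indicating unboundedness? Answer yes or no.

no

Column r has positive entries in row(s) 1, 2, 3, so the ratio test bounds it — not unbounded.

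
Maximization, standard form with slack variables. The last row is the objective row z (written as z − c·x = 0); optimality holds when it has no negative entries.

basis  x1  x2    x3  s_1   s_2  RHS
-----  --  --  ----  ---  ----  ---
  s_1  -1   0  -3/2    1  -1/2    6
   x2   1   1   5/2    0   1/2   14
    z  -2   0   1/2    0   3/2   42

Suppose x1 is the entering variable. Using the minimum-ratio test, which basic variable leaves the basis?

x2

Column x1 entries and ratios — s_1: -1 ≤ 0, skip; x2: 14/1 = 14.
Smallest ratio is 14 in the row of x2, so x2 leaves.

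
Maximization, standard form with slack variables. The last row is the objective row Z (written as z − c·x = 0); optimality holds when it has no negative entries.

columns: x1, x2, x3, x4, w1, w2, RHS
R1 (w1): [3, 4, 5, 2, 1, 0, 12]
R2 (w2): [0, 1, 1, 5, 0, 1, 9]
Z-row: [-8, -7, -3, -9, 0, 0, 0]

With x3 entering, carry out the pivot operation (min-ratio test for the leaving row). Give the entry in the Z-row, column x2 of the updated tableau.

Ratio test on column x3 — row 1: 12/5 = 12/5; row 2: 9/1 = 9. Minimum is 12/5 at row 1 (w1 leaves); pivot element 5.
Divide row 1 by 5; eliminate column x3 from the other rows.
Z-row update in column x2: -7 − (-3)·(4/5) = -23/5.

-23/5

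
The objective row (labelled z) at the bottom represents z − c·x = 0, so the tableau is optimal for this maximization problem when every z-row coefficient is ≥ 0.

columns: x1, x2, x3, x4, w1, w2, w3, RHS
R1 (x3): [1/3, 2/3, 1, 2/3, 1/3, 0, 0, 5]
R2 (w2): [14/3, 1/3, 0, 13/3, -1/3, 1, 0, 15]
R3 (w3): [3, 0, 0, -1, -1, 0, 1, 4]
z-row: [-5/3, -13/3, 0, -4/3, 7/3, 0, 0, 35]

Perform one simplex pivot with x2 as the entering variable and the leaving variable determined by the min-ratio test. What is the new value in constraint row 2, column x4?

Ratio test on column x2 — row 1: 5/(2/3) = 15/2; row 2: 15/(1/3) = 45; row 3: entry 0 ≤ 0. Minimum is 15/2 at row 1 (x3 leaves); pivot element 2/3.
Divide row 1 by 2/3; eliminate column x2 from the other rows.
Row 2 update in column x4: 13/3 − (1/3)·1 = 4.

4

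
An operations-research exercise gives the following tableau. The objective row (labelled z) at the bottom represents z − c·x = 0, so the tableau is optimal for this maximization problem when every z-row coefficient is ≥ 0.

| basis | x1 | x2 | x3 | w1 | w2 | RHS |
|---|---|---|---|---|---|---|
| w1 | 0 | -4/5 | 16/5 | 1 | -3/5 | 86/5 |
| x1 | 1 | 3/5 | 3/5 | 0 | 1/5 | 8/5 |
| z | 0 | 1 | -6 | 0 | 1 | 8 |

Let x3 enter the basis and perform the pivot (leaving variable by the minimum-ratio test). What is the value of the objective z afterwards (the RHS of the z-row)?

Ratio test on column x3 — row 1: (86/5)/(16/5) = 43/8; row 2: (8/5)/(3/5) = 8/3. Minimum is 8/3 at row 2 (x1 leaves); pivot element 3/5.
Pivot on row 2; the z-row RHS becomes 8 − (-6)·(8/3) = 24.

24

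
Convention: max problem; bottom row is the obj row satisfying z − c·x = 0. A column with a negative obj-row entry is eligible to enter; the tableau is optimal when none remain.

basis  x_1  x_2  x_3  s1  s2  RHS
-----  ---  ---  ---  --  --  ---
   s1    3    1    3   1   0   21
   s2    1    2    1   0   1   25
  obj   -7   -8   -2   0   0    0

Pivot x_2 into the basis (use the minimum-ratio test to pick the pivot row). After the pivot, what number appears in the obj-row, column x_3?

Ratio test on column x_2 — row 1: 21/1 = 21; row 2: 25/2 = 25/2. Minimum is 25/2 at row 2 (s2 leaves); pivot element 2.
Divide row 2 by 2; eliminate column x_2 from the other rows.
obj-row update in column x_3: -2 − (-8)·(1/2) = 2.

2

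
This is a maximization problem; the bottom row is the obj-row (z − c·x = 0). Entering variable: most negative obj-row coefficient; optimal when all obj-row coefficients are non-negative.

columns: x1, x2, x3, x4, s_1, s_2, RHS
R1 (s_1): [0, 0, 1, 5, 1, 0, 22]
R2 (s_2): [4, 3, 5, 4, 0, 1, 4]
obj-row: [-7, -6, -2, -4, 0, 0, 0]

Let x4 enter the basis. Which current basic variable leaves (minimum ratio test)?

Column x4 entries and ratios — s_1: 22/5 = 22/5; s_2: 4/4 = 1.
Smallest ratio is 1 in the row of s_2, so s_2 leaves.

s_2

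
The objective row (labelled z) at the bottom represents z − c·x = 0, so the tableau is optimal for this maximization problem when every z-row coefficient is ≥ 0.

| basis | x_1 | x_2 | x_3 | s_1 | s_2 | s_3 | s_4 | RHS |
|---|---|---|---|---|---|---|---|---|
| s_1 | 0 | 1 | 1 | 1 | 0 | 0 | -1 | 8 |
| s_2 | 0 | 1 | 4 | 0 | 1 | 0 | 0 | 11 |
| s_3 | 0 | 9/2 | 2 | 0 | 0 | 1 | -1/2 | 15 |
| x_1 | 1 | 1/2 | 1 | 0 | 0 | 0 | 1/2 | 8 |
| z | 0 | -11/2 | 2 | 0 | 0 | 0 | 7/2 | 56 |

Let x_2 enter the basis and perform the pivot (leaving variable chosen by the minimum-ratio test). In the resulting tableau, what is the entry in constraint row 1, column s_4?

Ratio test on column x_2 — row 1: 8/1 = 8; row 2: 11/1 = 11; row 3: 15/(9/2) = 10/3; row 4: 8/(1/2) = 16. Minimum is 10/3 at row 3 (s_3 leaves); pivot element 9/2.
Divide row 3 by 9/2; eliminate column x_2 from the other rows.
Row 1 update in column s_4: -1 − 1·(-1/9) = -8/9.

-8/9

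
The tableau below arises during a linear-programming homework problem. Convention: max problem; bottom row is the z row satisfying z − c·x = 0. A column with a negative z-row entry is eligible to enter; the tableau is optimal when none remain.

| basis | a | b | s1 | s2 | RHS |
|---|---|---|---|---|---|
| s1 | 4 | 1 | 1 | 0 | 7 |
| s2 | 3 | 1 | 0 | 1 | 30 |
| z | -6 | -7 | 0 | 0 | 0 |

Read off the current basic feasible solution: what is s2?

30

s2 is basic (row 2); its value is the RHS of that row, 30.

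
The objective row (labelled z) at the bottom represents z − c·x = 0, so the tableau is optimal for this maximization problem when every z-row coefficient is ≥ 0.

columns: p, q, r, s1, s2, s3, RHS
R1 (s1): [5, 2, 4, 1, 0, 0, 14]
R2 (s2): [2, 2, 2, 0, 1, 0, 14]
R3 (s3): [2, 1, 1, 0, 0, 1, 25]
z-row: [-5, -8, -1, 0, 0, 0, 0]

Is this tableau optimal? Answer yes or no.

The z-row has a negative entry -8 in column q, so it is not optimal.

no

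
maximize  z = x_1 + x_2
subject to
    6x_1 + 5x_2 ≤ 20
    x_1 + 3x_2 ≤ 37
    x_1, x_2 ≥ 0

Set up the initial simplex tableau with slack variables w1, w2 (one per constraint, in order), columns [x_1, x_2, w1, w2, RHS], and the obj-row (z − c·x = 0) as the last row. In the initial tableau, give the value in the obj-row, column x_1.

The obj-row carries the negated objective coefficients: the x_1 entry is -1.

-1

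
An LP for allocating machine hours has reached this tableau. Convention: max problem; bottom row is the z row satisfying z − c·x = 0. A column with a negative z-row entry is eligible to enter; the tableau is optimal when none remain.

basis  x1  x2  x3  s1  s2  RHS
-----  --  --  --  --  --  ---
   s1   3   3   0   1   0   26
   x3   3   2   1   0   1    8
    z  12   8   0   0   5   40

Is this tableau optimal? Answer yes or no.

yes

Every z-row coefficient is ≥ 0, so the tableau is optimal.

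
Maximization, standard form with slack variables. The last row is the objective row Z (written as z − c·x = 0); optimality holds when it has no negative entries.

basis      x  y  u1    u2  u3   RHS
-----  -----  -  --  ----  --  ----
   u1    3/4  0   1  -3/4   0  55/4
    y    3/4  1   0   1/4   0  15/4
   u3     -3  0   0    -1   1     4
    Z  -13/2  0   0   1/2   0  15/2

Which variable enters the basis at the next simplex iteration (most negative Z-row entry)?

Negative Z-row entries: x: -13/2.
The most negative is -13/2 in column x, so x enters.

x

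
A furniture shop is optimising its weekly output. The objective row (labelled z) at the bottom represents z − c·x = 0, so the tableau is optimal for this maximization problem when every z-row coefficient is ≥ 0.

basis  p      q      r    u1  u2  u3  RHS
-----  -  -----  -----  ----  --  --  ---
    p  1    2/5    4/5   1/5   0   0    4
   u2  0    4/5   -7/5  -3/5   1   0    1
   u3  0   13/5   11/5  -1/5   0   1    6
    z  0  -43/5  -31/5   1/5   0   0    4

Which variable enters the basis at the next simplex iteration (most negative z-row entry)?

Negative z-row entries: q: -43/5, r: -31/5.
The most negative is -43/5 in column q, so q enters.

q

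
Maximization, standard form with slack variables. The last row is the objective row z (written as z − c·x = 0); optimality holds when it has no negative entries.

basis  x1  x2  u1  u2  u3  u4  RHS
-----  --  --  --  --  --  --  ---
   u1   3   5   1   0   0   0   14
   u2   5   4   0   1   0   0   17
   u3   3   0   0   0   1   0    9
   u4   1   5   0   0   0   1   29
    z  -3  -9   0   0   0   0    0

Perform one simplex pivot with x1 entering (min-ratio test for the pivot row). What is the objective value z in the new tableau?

Ratio test on column x1 — row 1: 14/3 = 14/3; row 2: 17/5 = 17/5; row 3: 9/3 = 3; row 4: 29/1 = 29. Minimum is 3 at row 3 (u3 leaves); pivot element 3.
Pivot on row 3; the z-row RHS becomes 0 − (-3)·3 = 9.

9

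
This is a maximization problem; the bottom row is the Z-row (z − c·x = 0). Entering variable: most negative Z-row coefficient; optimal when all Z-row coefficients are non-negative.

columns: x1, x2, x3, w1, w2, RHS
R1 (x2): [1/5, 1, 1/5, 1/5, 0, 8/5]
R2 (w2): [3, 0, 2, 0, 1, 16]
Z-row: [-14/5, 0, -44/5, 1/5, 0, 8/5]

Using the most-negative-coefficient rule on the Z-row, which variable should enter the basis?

x3

Negative Z-row entries: x1: -14/5, x3: -44/5.
The most negative is -44/5 in column x3, so x3 enters.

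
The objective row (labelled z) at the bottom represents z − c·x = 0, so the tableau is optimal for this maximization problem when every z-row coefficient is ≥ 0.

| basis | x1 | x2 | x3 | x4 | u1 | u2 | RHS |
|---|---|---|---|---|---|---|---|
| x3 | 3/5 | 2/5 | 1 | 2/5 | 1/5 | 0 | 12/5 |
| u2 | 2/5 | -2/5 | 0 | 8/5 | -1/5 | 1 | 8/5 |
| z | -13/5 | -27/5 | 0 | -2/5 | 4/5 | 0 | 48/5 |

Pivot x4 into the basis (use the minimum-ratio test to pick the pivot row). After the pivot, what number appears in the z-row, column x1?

Ratio test on column x4 — row 1: (12/5)/(2/5) = 6; row 2: (8/5)/(8/5) = 1. Minimum is 1 at row 2 (u2 leaves); pivot element 8/5.
Divide row 2 by 8/5; eliminate column x4 from the other rows.
z-row update in column x1: -13/5 − (-2/5)·(1/4) = -5/2.

-5/2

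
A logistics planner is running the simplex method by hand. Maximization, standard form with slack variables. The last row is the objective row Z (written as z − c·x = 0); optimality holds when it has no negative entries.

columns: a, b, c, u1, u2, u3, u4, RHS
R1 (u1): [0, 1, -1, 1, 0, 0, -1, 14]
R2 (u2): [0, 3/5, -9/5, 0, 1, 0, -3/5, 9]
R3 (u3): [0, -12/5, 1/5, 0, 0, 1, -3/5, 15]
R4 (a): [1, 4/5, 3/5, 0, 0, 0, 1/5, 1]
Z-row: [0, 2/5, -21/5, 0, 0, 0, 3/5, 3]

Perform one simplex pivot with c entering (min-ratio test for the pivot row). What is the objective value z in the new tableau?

10

Ratio test on column c — row 1: entry -1 ≤ 0; row 2: entry -9/5 ≤ 0; row 3: 15/(1/5) = 75; row 4: 1/(3/5) = 5/3. Minimum is 5/3 at row 4 (a leaves); pivot element 3/5.
Pivot on row 4; the Z-row RHS becomes 3 − (-21/5)·(5/3) = 10.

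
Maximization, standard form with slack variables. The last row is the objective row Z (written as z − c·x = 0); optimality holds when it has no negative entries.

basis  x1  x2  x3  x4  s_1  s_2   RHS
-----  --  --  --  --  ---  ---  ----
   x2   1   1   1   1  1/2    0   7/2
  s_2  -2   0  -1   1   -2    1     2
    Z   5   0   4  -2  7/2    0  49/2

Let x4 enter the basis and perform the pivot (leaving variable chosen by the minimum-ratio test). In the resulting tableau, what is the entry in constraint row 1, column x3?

2

Ratio test on column x4 — row 1: (7/2)/1 = 7/2; row 2: 2/1 = 2. Minimum is 2 at row 2 (s_2 leaves); pivot element 1.
Divide row 2 by 1; eliminate column x4 from the other rows.
Row 1 update in column x3: 1 − 1·(-1) = 2.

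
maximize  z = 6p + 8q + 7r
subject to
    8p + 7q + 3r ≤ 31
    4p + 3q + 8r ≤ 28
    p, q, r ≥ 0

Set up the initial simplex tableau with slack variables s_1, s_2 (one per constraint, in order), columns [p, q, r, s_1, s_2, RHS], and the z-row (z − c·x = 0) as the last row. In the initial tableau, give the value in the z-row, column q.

The z-row carries the negated objective coefficients: the q entry is -8.

-8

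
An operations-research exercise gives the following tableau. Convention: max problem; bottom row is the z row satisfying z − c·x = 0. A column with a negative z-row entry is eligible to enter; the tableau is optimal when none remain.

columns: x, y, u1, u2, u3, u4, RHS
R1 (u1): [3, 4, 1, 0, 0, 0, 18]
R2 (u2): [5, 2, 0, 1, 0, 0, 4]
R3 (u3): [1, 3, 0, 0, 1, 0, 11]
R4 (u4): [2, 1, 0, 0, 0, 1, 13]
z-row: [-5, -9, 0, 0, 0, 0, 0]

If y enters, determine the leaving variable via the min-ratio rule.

u2

Column y entries and ratios — u1: 18/4 = 9/2; u2: 4/2 = 2; u3: 11/3 = 11/3; u4: 13/1 = 13.
Smallest ratio is 2 in the row of u2, so u2 leaves.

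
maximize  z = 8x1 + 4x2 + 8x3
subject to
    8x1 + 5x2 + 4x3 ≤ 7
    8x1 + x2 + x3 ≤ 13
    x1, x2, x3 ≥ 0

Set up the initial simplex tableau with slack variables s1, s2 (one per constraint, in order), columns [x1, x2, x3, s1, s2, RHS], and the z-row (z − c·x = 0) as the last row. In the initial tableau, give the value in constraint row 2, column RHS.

13

The RHS of constraint 2 is b_2 = 13.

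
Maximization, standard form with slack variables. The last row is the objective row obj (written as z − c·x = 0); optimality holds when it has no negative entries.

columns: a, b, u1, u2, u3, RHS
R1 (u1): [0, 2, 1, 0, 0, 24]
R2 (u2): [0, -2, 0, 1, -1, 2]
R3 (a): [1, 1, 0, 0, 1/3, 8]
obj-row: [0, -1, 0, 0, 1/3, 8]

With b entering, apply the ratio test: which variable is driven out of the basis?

a

Column b entries and ratios — u1: 24/2 = 12; u2: -2 ≤ 0, skip; a: 8/1 = 8.
Smallest ratio is 8 in the row of a, so a leaves.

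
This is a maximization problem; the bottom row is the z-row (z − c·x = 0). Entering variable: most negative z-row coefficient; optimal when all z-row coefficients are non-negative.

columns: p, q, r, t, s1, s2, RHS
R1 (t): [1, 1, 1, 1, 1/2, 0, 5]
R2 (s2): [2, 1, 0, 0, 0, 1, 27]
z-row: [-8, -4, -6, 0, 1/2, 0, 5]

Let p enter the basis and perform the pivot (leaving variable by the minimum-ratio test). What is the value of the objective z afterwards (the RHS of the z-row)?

45

Ratio test on column p — row 1: 5/1 = 5; row 2: 27/2 = 27/2. Minimum is 5 at row 1 (t leaves); pivot element 1.
Pivot on row 1; the z-row RHS becomes 5 − (-8)·5 = 45.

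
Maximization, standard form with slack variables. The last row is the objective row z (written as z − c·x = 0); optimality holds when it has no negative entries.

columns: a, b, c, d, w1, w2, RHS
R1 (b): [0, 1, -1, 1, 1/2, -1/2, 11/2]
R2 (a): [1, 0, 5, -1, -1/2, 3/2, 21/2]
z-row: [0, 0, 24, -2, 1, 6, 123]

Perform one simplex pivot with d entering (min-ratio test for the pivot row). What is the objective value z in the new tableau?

134

Ratio test on column d — row 1: (11/2)/1 = 11/2; row 2: entry -1 ≤ 0. Minimum is 11/2 at row 1 (b leaves); pivot element 1.
Pivot on row 1; the z-row RHS becomes 123 − (-2)·(11/2) = 134.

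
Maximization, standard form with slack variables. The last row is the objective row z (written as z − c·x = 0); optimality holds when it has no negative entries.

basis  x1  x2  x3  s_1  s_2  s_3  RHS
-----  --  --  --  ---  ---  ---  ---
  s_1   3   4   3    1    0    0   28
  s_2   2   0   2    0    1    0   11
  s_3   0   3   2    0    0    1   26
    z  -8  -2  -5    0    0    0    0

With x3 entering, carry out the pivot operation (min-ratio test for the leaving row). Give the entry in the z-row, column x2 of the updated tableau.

-2

Ratio test on column x3 — row 1: 28/3 = 28/3; row 2: 11/2 = 11/2; row 3: 26/2 = 13. Minimum is 11/2 at row 2 (s_2 leaves); pivot element 2.
Divide row 2 by 2; eliminate column x3 from the other rows.
z-row update in column x2: -2 − (-5)·0 = -2.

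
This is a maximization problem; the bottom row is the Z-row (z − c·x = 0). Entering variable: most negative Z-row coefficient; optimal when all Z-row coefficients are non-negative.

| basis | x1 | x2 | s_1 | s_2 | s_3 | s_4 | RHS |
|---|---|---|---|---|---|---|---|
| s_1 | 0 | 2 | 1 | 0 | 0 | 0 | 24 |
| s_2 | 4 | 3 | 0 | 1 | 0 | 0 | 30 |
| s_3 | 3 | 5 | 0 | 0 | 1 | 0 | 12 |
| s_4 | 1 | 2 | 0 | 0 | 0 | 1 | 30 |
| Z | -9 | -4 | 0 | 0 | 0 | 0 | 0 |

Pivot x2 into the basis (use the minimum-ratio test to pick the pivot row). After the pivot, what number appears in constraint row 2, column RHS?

114/5

Ratio test on column x2 — row 1: 24/2 = 12; row 2: 30/3 = 10; row 3: 12/5 = 12/5; row 4: 30/2 = 15. Minimum is 12/5 at row 3 (s_3 leaves); pivot element 5.
Divide row 3 by 5; eliminate column x2 from the other rows.
Row 2 update in column RHS: 30 − 3·(12/5) = 114/5.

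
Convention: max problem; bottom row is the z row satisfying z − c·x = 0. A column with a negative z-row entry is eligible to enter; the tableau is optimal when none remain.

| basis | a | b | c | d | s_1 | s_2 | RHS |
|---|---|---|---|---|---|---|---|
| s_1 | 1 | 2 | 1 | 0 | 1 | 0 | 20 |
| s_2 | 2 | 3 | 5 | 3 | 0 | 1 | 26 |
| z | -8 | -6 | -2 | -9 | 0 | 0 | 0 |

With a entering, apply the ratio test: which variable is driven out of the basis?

s_2

Column a entries and ratios — s_1: 20/1 = 20; s_2: 26/2 = 13.
Smallest ratio is 13 in the row of s_2, so s_2 leaves.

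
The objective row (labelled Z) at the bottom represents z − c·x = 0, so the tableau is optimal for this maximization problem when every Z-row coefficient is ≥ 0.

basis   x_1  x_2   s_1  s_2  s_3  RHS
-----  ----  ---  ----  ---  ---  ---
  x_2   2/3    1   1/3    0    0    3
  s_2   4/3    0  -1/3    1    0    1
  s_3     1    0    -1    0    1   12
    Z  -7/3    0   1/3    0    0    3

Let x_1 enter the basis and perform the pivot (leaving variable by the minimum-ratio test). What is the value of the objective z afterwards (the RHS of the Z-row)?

19/4

Ratio test on column x_1 — row 1: 3/(2/3) = 9/2; row 2: 1/(4/3) = 3/4; row 3: 12/1 = 12. Minimum is 3/4 at row 2 (s_2 leaves); pivot element 4/3.
Pivot on row 2; the Z-row RHS becomes 3 − (-7/3)·(3/4) = 19/4.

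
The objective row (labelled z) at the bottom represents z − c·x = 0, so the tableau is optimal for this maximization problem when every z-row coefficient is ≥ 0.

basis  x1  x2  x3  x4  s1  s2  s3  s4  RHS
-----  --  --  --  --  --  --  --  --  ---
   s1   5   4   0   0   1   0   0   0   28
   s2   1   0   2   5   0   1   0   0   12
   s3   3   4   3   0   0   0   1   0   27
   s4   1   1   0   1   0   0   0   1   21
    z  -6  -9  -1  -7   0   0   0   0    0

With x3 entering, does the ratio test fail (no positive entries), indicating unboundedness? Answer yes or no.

Column x3 has positive entries in row(s) 2, 3, so the ratio test bounds it — not unbounded.

no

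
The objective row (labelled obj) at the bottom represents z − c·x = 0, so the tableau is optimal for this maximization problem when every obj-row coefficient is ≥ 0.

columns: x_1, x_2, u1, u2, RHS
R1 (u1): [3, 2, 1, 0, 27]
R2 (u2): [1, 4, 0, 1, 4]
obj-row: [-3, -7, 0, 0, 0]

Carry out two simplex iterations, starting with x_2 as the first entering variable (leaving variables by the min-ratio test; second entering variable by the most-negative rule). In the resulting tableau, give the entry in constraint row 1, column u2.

-3

Ratio test on column x_2 — row 1: 27/2 = 27/2; row 2: 4/4 = 1. Minimum is 1 at row 2 (u2 leaves); pivot element 4.
Divide row 2 by 4; eliminate column x_2 from the other rows.
Second iteration: most negative obj-row entry is -5/4 in column x_1, so x_1 enters.
Ratio test on column x_1 — row 1: 25/(5/2) = 10; row 2: 1/(1/4) = 4. Minimum is 4 at row 2 (x_2 leaves); pivot element 1/4.
Divide row 2 by 1/4; eliminate column x_1 from the other rows.
After both pivots, the entry at constraint row 1, column u2 is -3.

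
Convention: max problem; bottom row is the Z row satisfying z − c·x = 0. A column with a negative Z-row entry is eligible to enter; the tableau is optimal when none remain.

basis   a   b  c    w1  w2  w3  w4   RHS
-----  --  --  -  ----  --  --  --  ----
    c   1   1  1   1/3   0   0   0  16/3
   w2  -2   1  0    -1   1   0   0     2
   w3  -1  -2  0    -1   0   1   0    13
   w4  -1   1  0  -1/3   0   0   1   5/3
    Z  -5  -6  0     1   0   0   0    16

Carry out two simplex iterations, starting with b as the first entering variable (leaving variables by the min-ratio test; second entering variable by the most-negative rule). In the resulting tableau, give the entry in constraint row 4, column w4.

Ratio test on column b — row 1: (16/3)/1 = 16/3; row 2: 2/1 = 2; row 3: entry -2 ≤ 0; row 4: (5/3)/1 = 5/3. Minimum is 5/3 at row 4 (w4 leaves); pivot element 1.
Divide row 4 by 1; eliminate column b from the other rows.
Second iteration: most negative Z-row entry is -11 in column a, so a enters.
Ratio test on column a — row 1: (11/3)/2 = 11/6; row 2: entry -1 ≤ 0; row 3: entry -3 ≤ 0; row 4: entry -1 ≤ 0. Minimum is 11/6 at row 1 (c leaves); pivot element 2.
Divide row 1 by 2; eliminate column a from the other rows.
After both pivots, the entry at constraint row 4, column w4 is 1/2.

1/2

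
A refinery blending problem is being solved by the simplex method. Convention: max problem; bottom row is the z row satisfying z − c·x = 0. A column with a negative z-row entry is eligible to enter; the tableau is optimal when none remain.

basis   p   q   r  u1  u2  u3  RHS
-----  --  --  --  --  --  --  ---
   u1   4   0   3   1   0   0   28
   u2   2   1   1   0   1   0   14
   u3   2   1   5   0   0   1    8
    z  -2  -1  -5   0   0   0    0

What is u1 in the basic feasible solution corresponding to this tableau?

u1 is basic (row 1); its value is the RHS of that row, 28.

28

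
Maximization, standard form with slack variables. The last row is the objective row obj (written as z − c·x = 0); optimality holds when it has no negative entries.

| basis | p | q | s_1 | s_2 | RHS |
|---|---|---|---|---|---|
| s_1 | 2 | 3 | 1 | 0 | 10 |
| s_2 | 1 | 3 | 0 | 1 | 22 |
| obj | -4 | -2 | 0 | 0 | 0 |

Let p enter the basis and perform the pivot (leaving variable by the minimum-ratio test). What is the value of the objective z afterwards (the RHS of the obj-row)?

20

Ratio test on column p — row 1: 10/2 = 5; row 2: 22/1 = 22. Minimum is 5 at row 1 (s_1 leaves); pivot element 2.
Pivot on row 1; the obj-row RHS becomes 0 − (-4)·5 = 20.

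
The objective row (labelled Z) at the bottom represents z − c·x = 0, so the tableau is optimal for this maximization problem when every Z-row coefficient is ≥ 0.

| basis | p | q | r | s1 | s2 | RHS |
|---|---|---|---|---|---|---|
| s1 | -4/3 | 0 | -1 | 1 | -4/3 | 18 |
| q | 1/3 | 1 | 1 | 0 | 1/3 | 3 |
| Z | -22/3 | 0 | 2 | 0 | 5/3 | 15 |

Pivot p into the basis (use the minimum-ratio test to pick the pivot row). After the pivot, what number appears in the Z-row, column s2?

9

Ratio test on column p — row 1: entry -4/3 ≤ 0; row 2: 3/(1/3) = 9. Minimum is 9 at row 2 (q leaves); pivot element 1/3.
Divide row 2 by 1/3; eliminate column p from the other rows.
Z-row update in column s2: 5/3 − (-22/3)·1 = 9.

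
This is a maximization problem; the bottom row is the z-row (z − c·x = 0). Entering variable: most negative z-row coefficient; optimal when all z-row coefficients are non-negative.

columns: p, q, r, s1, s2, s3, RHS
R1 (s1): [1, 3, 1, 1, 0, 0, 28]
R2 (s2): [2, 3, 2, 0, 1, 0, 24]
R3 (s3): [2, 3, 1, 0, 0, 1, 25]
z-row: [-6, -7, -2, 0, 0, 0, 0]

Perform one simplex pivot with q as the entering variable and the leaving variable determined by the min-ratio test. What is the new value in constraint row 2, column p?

2/3

Ratio test on column q — row 1: 28/3 = 28/3; row 2: 24/3 = 8; row 3: 25/3 = 25/3. Minimum is 8 at row 2 (s2 leaves); pivot element 3.
Divide row 2 by 3; eliminate column q from the other rows.
In the new row 2, the p entry is the old entry divided by the pivot: 2/3 = 2/3.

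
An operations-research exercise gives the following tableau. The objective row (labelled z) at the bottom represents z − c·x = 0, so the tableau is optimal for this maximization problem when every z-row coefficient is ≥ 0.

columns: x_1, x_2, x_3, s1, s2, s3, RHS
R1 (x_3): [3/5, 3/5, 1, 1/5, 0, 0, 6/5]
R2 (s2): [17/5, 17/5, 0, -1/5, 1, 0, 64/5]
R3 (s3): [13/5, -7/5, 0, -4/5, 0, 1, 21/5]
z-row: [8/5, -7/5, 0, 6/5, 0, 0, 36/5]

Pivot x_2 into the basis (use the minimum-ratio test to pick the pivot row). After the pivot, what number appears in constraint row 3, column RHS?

Ratio test on column x_2 — row 1: (6/5)/(3/5) = 2; row 2: (64/5)/(17/5) = 64/17; row 3: entry -7/5 ≤ 0. Minimum is 2 at row 1 (x_3 leaves); pivot element 3/5.
Divide row 1 by 3/5; eliminate column x_2 from the other rows.
Row 3 update in column RHS: 21/5 − (-7/5)·2 = 7.

7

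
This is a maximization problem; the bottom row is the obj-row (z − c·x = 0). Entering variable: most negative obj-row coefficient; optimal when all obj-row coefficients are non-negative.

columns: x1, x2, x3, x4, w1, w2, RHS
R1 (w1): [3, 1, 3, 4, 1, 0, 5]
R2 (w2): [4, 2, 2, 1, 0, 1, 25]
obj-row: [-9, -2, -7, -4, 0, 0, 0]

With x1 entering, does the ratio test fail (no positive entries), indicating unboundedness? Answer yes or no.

Column x1 has positive entries in row(s) 1, 2, so the ratio test bounds it — not unbounded.

no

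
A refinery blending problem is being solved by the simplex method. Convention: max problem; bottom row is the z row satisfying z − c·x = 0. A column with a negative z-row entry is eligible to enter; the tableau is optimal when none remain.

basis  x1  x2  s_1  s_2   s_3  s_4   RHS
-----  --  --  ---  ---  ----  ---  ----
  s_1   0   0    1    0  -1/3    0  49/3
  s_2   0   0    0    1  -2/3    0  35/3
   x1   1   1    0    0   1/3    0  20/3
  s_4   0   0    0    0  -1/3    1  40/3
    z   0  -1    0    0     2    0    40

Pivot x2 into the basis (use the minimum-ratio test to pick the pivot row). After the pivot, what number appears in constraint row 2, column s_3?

Ratio test on column x2 — row 1: entry 0 ≤ 0; row 2: entry 0 ≤ 0; row 3: (20/3)/1 = 20/3; row 4: entry 0 ≤ 0. Minimum is 20/3 at row 3 (x1 leaves); pivot element 1.
Divide row 3 by 1; eliminate column x2 from the other rows.
Row 2 update in column s_3: -2/3 − 0·(1/3) = -2/3.

-2/3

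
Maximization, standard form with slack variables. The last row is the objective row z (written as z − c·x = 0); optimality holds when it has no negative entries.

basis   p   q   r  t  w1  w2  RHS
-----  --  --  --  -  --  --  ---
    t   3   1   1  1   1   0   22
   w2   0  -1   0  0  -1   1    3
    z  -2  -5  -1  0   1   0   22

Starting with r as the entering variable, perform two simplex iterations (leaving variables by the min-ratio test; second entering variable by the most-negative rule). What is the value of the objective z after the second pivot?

132

Ratio test on column r — row 1: 22/1 = 22; row 2: entry 0 ≤ 0. Minimum is 22 at row 1 (t leaves); pivot element 1.
Pivot on row 1; the z-row RHS becomes 22 − (-1)·22 = 44.
Next entering variable (most negative z-row entry -4): q.
Ratio test on column q — row 1: 22/1 = 22; row 2: entry -1 ≤ 0. Minimum is 22 at row 1 (r leaves); pivot element 1.
After the second pivot the z-row RHS is 44 − (-4)·22 = 132.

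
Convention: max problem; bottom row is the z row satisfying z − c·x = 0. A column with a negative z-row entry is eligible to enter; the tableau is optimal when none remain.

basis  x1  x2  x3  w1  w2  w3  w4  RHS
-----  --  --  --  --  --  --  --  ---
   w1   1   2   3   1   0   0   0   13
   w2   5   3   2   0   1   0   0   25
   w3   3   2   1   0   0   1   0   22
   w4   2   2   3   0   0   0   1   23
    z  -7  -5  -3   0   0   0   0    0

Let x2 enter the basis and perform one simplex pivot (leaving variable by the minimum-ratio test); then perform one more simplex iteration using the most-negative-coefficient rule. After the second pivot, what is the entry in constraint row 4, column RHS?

59/7

Ratio test on column x2 — row 1: 13/2 = 13/2; row 2: 25/3 = 25/3; row 3: 22/2 = 11; row 4: 23/2 = 23/2. Minimum is 13/2 at row 1 (w1 leaves); pivot element 2.
Divide row 1 by 2; eliminate column x2 from the other rows.
Second iteration: most negative z-row entry is -9/2 in column x1, so x1 enters.
Ratio test on column x1 — row 1: (13/2)/(1/2) = 13; row 2: (11/2)/(7/2) = 11/7; row 3: 9/2 = 9/2; row 4: 10/1 = 10. Minimum is 11/7 at row 2 (w2 leaves); pivot element 7/2.
Divide row 2 by 7/2; eliminate column x1 from the other rows.
After both pivots, the entry at constraint row 4, column RHS is 59/7.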